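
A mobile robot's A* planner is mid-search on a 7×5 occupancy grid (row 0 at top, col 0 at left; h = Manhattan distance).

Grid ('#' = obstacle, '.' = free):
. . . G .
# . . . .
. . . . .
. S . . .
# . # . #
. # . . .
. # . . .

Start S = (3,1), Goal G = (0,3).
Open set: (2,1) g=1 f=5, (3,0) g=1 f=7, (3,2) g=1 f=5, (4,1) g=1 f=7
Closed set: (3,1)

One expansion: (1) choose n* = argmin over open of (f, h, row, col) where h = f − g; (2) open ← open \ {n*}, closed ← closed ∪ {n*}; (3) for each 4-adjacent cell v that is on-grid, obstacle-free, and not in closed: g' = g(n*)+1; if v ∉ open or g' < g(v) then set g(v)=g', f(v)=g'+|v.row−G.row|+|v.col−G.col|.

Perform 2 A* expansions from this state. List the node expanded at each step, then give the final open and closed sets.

step 1: expand (2,1) (f=5, h=4) → closed; open now [(1,1) g=2 f=5, (2,0) g=2 f=7, (2,2) g=2 f=5, (3,0) g=1 f=7, (3,2) g=1 f=5, (4,1) g=1 f=7]
step 2: expand (1,1) (f=5, h=3) → closed; open now [(0,1) g=3 f=5, (1,2) g=3 f=5, (2,0) g=2 f=7, (2,2) g=2 f=5, (3,0) g=1 f=7, (3,2) g=1 f=5, (4,1) g=1 f=7]

order=[(2,1) → (1,1)]; open=[(0,1) g=3 f=5, (1,2) g=3 f=5, (2,0) g=2 f=7, (2,2) g=2 f=5, (3,0) g=1 f=7, (3,2) g=1 f=5, (4,1) g=1 f=7]; closed=[(1,1), (2,1), (3,1)]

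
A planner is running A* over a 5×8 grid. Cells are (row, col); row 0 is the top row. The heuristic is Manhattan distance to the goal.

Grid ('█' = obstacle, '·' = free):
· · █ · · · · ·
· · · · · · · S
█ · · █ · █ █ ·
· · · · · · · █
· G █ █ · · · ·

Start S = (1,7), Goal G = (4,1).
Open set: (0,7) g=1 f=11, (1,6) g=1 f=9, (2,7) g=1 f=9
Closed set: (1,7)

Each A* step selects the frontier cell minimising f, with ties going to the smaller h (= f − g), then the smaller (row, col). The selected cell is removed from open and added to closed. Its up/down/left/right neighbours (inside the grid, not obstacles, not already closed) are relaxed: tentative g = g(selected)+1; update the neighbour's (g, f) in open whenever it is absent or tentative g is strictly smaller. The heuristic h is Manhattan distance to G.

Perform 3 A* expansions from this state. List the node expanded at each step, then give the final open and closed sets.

step 1: expand (1,6) (f=9, h=8) → closed; open now [(0,6) g=2 f=11, (0,7) g=1 f=11, (1,5) g=2 f=9, (2,7) g=1 f=9]
step 2: expand (1,5) (f=9, h=7) → closed; open now [(0,5) g=3 f=11, (0,6) g=2 f=11, (0,7) g=1 f=11, (1,4) g=3 f=9, (2,7) g=1 f=9]
step 3: expand (1,4) (f=9, h=6) → closed; open now [(0,4) g=4 f=11, (0,5) g=3 f=11, (0,6) g=2 f=11, (0,7) g=1 f=11, (1,3) g=4 f=9, (2,4) g=4 f=9, (2,7) g=1 f=9]

order=[(1,6) → (1,5) → (1,4)]; open=[(0,4) g=4 f=11, (0,5) g=3 f=11, (0,6) g=2 f=11, (0,7) g=1 f=11, (1,3) g=4 f=9, (2,4) g=4 f=9, (2,7) g=1 f=9]; closed=[(1,4), (1,5), (1,6), (1,7)]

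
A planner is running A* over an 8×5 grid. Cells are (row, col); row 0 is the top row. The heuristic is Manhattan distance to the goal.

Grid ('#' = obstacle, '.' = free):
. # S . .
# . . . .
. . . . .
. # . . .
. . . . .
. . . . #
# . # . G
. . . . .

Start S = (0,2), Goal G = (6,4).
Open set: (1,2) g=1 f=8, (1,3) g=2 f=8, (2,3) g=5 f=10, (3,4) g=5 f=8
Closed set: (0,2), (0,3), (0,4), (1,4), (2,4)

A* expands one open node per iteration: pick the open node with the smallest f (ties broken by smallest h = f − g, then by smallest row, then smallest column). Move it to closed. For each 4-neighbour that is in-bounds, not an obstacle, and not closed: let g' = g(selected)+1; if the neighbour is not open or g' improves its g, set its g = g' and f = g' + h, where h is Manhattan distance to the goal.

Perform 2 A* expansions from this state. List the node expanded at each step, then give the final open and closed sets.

order=[(3,4) → (4,4)]; open=[(1,2) g=1 f=8, (1,3) g=2 f=8, (2,3) g=5 f=10, (3,3) g=6 f=10, (4,3) g=7 f=10]; closed=[(0,2), (0,3), (0,4), (1,4), (2,4), (3,4), (4,4)]

step 1: expand (3,4) (f=8, h=3) → closed; open now [(1,2) g=1 f=8, (1,3) g=2 f=8, (2,3) g=5 f=10, (3,3) g=6 f=10, (4,4) g=6 f=8]
step 2: expand (4,4) (f=8, h=2) → closed; open now [(1,2) g=1 f=8, (1,3) g=2 f=8, (2,3) g=5 f=10, (3,3) g=6 f=10, (4,3) g=7 f=10]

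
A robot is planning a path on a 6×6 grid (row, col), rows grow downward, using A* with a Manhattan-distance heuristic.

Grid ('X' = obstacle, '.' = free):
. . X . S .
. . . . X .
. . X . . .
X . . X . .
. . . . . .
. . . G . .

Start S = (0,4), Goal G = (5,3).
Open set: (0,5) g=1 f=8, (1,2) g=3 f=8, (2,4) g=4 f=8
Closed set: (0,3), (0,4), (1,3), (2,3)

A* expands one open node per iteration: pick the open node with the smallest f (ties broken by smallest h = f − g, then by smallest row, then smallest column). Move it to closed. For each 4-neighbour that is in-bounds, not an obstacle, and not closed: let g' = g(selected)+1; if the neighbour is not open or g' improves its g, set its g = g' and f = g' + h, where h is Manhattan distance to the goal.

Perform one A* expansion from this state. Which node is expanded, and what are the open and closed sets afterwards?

expanded=(2,4); open=[(0,5) g=1 f=8, (1,2) g=3 f=8, (2,5) g=5 f=10, (3,4) g=5 f=8]; closed=[(0,3), (0,4), (1,3), (2,3), (2,4)]

step 1: expand (2,4) (f=8, h=4) → closed; open now [(0,5) g=1 f=8, (1,2) g=3 f=8, (2,5) g=5 f=10, (3,4) g=5 f=8]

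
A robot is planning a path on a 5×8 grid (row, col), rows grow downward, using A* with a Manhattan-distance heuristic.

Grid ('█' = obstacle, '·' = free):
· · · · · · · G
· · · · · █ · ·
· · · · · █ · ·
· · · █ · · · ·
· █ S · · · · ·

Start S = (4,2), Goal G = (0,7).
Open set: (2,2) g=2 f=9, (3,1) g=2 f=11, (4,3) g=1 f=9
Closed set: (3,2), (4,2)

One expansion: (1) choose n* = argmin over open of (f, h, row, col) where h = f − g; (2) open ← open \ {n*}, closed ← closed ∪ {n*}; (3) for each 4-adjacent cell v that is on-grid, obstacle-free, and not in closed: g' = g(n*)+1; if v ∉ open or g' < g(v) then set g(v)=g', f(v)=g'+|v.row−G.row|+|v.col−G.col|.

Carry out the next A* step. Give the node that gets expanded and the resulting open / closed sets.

expanded=(2,2); open=[(1,2) g=3 f=9, (2,1) g=3 f=11, (2,3) g=3 f=9, (3,1) g=2 f=11, (4,3) g=1 f=9]; closed=[(2,2), (3,2), (4,2)]

step 1: expand (2,2) (f=9, h=7) → closed; open now [(1,2) g=3 f=9, (2,1) g=3 f=11, (2,3) g=3 f=9, (3,1) g=2 f=11, (4,3) g=1 f=9]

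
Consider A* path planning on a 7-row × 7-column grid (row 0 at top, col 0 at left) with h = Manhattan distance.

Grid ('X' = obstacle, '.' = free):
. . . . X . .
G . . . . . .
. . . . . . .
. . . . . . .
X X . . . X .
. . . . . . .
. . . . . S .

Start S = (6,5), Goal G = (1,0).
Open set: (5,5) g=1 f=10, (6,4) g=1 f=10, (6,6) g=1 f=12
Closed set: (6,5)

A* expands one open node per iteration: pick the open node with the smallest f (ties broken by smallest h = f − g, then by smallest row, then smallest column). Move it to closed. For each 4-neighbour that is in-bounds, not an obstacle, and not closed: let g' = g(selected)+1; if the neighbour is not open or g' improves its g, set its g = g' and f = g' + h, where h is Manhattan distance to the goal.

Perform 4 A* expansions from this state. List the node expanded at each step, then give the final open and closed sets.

order=[(5,5) → (5,4) → (4,4) → (3,4)]; open=[(2,4) g=5 f=10, (3,3) g=5 f=10, (3,5) g=5 f=12, (4,3) g=4 f=10, (5,3) g=3 f=10, (5,6) g=2 f=12, (6,4) g=1 f=10, (6,6) g=1 f=12]; closed=[(3,4), (4,4), (5,4), (5,5), (6,5)]

step 1: expand (5,5) (f=10, h=9) → closed; open now [(5,4) g=2 f=10, (5,6) g=2 f=12, (6,4) g=1 f=10, (6,6) g=1 f=12]
step 2: expand (5,4) (f=10, h=8) → closed; open now [(4,4) g=3 f=10, (5,3) g=3 f=10, (5,6) g=2 f=12, (6,4) g=1 f=10, (6,6) g=1 f=12]
step 3: expand (4,4) (f=10, h=7) → closed; open now [(3,4) g=4 f=10, (4,3) g=4 f=10, (5,3) g=3 f=10, (5,6) g=2 f=12, (6,4) g=1 f=10, (6,6) g=1 f=12]
step 4: expand (3,4) (f=10, h=6) → closed; open now [(2,4) g=5 f=10, (3,3) g=5 f=10, (3,5) g=5 f=12, (4,3) g=4 f=10, (5,3) g=3 f=10, (5,6) g=2 f=12, (6,4) g=1 f=10, (6,6) g=1 f=12]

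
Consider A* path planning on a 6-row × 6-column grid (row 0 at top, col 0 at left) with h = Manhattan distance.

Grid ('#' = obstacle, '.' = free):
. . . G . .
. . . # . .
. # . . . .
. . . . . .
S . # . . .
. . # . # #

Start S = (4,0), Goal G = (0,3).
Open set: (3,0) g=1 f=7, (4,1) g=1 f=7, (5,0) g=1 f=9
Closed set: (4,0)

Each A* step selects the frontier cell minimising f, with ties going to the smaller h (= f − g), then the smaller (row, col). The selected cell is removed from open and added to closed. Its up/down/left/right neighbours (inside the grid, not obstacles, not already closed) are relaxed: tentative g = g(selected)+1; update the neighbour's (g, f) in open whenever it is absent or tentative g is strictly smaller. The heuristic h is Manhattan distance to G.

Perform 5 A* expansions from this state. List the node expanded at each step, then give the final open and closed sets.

step 1: expand (3,0) (f=7, h=6) → closed; open now [(2,0) g=2 f=7, (3,1) g=2 f=7, (4,1) g=1 f=7, (5,0) g=1 f=9]
step 2: expand (2,0) (f=7, h=5) → closed; open now [(1,0) g=3 f=7, (3,1) g=2 f=7, (4,1) g=1 f=7, (5,0) g=1 f=9]
step 3: expand (1,0) (f=7, h=4) → closed; open now [(0,0) g=4 f=7, (1,1) g=4 f=7, (3,1) g=2 f=7, (4,1) g=1 f=7, (5,0) g=1 f=9]
step 4: expand (0,0) (f=7, h=3) → closed; open now [(0,1) g=5 f=7, (1,1) g=4 f=7, (3,1) g=2 f=7, (4,1) g=1 f=7, (5,0) g=1 f=9]
step 5: expand (0,1) (f=7, h=2) → closed; open now [(0,2) g=6 f=7, (1,1) g=4 f=7, (3,1) g=2 f=7, (4,1) g=1 f=7, (5,0) g=1 f=9]

order=[(3,0) → (2,0) → (1,0) → (0,0) → (0,1)]; open=[(0,2) g=6 f=7, (1,1) g=4 f=7, (3,1) g=2 f=7, (4,1) g=1 f=7, (5,0) g=1 f=9]; closed=[(0,0), (0,1), (1,0), (2,0), (3,0), (4,0)]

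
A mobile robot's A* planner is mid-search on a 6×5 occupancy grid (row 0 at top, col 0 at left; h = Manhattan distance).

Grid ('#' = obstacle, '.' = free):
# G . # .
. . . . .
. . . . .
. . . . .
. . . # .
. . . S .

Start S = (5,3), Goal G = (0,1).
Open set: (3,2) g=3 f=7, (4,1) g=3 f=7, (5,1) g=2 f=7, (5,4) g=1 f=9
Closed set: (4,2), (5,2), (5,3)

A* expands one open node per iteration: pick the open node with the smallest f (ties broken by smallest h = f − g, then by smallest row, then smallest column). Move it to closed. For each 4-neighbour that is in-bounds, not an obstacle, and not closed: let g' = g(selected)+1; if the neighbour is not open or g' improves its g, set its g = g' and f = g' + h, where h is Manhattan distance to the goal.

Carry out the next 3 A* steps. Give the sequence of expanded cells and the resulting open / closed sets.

step 1: expand (3,2) (f=7, h=4) → closed; open now [(2,2) g=4 f=7, (3,1) g=4 f=7, (3,3) g=4 f=9, (4,1) g=3 f=7, (5,1) g=2 f=7, (5,4) g=1 f=9]
step 2: expand (2,2) (f=7, h=3) → closed; open now [(1,2) g=5 f=7, (2,1) g=5 f=7, (2,3) g=5 f=9, (3,1) g=4 f=7, (3,3) g=4 f=9, (4,1) g=3 f=7, (5,1) g=2 f=7, (5,4) g=1 f=9]
step 3: expand (1,2) (f=7, h=2) → closed; open now [(0,2) g=6 f=7, (1,1) g=6 f=7, (1,3) g=6 f=9, (2,1) g=5 f=7, (2,3) g=5 f=9, (3,1) g=4 f=7, (3,3) g=4 f=9, (4,1) g=3 f=7, (5,1) g=2 f=7, (5,4) g=1 f=9]

order=[(3,2) → (2,2) → (1,2)]; open=[(0,2) g=6 f=7, (1,1) g=6 f=7, (1,3) g=6 f=9, (2,1) g=5 f=7, (2,3) g=5 f=9, (3,1) g=4 f=7, (3,3) g=4 f=9, (4,1) g=3 f=7, (5,1) g=2 f=7, (5,4) g=1 f=9]; closed=[(1,2), (2,2), (3,2), (4,2), (5,2), (5,3)]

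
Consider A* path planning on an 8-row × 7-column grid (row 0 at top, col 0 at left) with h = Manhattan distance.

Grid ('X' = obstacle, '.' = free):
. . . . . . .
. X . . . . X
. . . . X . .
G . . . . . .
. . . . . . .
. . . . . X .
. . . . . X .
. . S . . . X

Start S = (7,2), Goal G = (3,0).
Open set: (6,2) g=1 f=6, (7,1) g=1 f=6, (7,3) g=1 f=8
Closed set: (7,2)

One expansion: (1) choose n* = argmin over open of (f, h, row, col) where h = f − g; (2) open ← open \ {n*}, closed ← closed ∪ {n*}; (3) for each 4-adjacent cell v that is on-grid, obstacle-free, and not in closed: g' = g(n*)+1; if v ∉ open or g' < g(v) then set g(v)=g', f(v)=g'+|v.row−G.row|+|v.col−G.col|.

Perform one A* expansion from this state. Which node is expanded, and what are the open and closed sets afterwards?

expanded=(6,2); open=[(5,2) g=2 f=6, (6,1) g=2 f=6, (6,3) g=2 f=8, (7,1) g=1 f=6, (7,3) g=1 f=8]; closed=[(6,2), (7,2)]

step 1: expand (6,2) (f=6, h=5) → closed; open now [(5,2) g=2 f=6, (6,1) g=2 f=6, (6,3) g=2 f=8, (7,1) g=1 f=6, (7,3) g=1 f=8]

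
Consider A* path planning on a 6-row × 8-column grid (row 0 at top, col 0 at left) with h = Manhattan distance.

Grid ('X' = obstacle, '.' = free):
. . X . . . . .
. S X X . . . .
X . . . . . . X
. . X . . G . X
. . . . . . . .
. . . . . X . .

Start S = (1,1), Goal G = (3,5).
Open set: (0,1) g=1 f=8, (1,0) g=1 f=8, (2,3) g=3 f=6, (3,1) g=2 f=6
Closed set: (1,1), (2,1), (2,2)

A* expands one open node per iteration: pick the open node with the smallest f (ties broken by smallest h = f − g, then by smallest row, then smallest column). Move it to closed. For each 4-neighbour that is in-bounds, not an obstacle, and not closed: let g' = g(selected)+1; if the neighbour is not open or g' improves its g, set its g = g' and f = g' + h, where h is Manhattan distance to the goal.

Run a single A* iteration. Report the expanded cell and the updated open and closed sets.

step 1: expand (2,3) (f=6, h=3) → closed; open now [(0,1) g=1 f=8, (1,0) g=1 f=8, (2,4) g=4 f=6, (3,1) g=2 f=6, (3,3) g=4 f=6]

expanded=(2,3); open=[(0,1) g=1 f=8, (1,0) g=1 f=8, (2,4) g=4 f=6, (3,1) g=2 f=6, (3,3) g=4 f=6]; closed=[(1,1), (2,1), (2,2), (2,3)]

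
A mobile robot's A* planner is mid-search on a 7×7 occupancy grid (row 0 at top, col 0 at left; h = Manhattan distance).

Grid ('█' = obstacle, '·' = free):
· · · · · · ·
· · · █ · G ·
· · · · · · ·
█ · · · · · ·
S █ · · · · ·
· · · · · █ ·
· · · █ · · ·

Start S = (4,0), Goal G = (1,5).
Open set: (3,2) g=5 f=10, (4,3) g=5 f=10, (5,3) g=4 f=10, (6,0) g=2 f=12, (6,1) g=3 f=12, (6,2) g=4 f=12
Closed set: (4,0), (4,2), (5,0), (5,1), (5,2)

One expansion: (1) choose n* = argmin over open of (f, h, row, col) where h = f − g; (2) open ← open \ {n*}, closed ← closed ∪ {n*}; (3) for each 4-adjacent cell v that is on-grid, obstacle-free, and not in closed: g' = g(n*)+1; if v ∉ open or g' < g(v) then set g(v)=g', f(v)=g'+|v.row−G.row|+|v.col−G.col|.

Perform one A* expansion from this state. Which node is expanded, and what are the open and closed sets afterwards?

expanded=(3,2); open=[(2,2) g=6 f=10, (3,1) g=6 f=12, (3,3) g=6 f=10, (4,3) g=5 f=10, (5,3) g=4 f=10, (6,0) g=2 f=12, (6,1) g=3 f=12, (6,2) g=4 f=12]; closed=[(3,2), (4,0), (4,2), (5,0), (5,1), (5,2)]

step 1: expand (3,2) (f=10, h=5) → closed; open now [(2,2) g=6 f=10, (3,1) g=6 f=12, (3,3) g=6 f=10, (4,3) g=5 f=10, (5,3) g=4 f=10, (6,0) g=2 f=12, (6,1) g=3 f=12, (6,2) g=4 f=12]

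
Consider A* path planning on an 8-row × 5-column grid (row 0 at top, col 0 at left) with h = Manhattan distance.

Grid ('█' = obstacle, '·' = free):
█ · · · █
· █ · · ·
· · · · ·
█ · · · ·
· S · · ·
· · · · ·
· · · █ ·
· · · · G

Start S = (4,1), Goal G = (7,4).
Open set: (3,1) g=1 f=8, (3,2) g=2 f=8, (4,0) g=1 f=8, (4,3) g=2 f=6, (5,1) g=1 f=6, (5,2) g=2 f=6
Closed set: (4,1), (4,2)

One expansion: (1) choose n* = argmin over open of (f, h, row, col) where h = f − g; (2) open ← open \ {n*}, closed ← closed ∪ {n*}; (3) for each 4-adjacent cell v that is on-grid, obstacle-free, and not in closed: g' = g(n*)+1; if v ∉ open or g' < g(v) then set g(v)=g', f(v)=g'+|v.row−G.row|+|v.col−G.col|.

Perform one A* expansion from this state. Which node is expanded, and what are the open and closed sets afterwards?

expanded=(4,3); open=[(3,1) g=1 f=8, (3,2) g=2 f=8, (3,3) g=3 f=8, (4,0) g=1 f=8, (4,4) g=3 f=6, (5,1) g=1 f=6, (5,2) g=2 f=6, (5,3) g=3 f=6]; closed=[(4,1), (4,2), (4,3)]

step 1: expand (4,3) (f=6, h=4) → closed; open now [(3,1) g=1 f=8, (3,2) g=2 f=8, (3,3) g=3 f=8, (4,0) g=1 f=8, (4,4) g=3 f=6, (5,1) g=1 f=6, (5,2) g=2 f=6, (5,3) g=3 f=6]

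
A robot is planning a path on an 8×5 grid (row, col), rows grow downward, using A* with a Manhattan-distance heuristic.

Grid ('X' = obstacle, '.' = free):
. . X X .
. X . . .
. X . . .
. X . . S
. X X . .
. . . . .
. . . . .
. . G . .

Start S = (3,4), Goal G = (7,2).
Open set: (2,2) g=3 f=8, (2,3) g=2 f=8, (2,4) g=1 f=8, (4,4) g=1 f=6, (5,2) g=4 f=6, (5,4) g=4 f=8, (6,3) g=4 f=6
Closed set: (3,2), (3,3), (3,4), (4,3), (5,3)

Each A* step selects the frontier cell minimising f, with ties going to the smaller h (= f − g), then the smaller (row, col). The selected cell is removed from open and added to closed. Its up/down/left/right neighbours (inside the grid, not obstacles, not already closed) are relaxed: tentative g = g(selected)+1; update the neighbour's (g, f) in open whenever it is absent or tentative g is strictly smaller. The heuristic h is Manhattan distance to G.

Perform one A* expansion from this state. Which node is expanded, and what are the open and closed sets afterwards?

expanded=(5,2); open=[(2,2) g=3 f=8, (2,3) g=2 f=8, (2,4) g=1 f=8, (4,4) g=1 f=6, (5,1) g=5 f=8, (5,4) g=4 f=8, (6,2) g=5 f=6, (6,3) g=4 f=6]; closed=[(3,2), (3,3), (3,4), (4,3), (5,2), (5,3)]

step 1: expand (5,2) (f=6, h=2) → closed; open now [(2,2) g=3 f=8, (2,3) g=2 f=8, (2,4) g=1 f=8, (4,4) g=1 f=6, (5,1) g=5 f=8, (5,4) g=4 f=8, (6,2) g=5 f=6, (6,3) g=4 f=6]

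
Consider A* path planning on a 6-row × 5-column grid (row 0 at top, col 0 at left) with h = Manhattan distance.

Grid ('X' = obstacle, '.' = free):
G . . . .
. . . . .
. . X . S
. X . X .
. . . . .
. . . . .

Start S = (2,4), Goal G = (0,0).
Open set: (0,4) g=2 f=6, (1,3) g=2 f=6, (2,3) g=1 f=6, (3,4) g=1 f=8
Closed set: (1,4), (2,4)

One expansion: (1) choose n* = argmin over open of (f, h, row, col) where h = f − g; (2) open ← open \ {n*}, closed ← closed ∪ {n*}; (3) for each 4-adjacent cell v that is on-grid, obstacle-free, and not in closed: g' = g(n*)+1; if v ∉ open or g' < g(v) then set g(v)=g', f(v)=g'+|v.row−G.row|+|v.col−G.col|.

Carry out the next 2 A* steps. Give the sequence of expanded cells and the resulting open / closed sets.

order=[(0,4) → (0,3)]; open=[(0,2) g=4 f=6, (1,3) g=2 f=6, (2,3) g=1 f=6, (3,4) g=1 f=8]; closed=[(0,3), (0,4), (1,4), (2,4)]

step 1: expand (0,4) (f=6, h=4) → closed; open now [(0,3) g=3 f=6, (1,3) g=2 f=6, (2,3) g=1 f=6, (3,4) g=1 f=8]
step 2: expand (0,3) (f=6, h=3) → closed; open now [(0,2) g=4 f=6, (1,3) g=2 f=6, (2,3) g=1 f=6, (3,4) g=1 f=8]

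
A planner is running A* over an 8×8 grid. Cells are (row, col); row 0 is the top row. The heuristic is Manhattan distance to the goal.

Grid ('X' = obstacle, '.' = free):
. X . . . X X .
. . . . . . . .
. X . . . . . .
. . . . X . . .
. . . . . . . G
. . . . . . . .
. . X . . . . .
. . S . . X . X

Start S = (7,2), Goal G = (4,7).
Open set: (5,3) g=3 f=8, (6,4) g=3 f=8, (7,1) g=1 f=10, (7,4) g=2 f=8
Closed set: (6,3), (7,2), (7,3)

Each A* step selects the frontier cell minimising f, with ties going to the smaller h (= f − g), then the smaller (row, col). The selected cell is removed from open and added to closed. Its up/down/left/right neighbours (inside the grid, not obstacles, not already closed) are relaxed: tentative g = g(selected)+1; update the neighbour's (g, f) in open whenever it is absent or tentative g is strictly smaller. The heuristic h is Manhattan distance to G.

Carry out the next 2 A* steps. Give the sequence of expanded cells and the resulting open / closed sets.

order=[(5,3) → (4,3)]; open=[(3,3) g=5 f=10, (4,2) g=5 f=10, (4,4) g=5 f=8, (5,2) g=4 f=10, (5,4) g=4 f=8, (6,4) g=3 f=8, (7,1) g=1 f=10, (7,4) g=2 f=8]; closed=[(4,3), (5,3), (6,3), (7,2), (7,3)]

step 1: expand (5,3) (f=8, h=5) → closed; open now [(4,3) g=4 f=8, (5,2) g=4 f=10, (5,4) g=4 f=8, (6,4) g=3 f=8, (7,1) g=1 f=10, (7,4) g=2 f=8]
step 2: expand (4,3) (f=8, h=4) → closed; open now [(3,3) g=5 f=10, (4,2) g=5 f=10, (4,4) g=5 f=8, (5,2) g=4 f=10, (5,4) g=4 f=8, (6,4) g=3 f=8, (7,1) g=1 f=10, (7,4) g=2 f=8]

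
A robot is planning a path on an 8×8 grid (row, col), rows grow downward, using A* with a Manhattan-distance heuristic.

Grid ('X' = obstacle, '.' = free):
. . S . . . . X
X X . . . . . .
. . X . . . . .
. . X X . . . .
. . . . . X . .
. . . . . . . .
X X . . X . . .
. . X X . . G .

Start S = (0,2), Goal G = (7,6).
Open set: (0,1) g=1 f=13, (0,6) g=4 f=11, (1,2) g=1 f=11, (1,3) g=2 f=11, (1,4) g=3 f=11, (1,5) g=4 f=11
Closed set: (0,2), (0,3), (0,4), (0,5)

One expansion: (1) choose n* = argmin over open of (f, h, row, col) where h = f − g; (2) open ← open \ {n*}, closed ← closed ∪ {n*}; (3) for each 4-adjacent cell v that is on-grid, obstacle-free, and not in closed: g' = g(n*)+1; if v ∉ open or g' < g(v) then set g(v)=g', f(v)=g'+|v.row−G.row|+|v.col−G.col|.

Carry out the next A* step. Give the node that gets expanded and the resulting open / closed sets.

expanded=(0,6); open=[(0,1) g=1 f=13, (1,2) g=1 f=11, (1,3) g=2 f=11, (1,4) g=3 f=11, (1,5) g=4 f=11, (1,6) g=5 f=11]; closed=[(0,2), (0,3), (0,4), (0,5), (0,6)]

step 1: expand (0,6) (f=11, h=7) → closed; open now [(0,1) g=1 f=13, (1,2) g=1 f=11, (1,3) g=2 f=11, (1,4) g=3 f=11, (1,5) g=4 f=11, (1,6) g=5 f=11]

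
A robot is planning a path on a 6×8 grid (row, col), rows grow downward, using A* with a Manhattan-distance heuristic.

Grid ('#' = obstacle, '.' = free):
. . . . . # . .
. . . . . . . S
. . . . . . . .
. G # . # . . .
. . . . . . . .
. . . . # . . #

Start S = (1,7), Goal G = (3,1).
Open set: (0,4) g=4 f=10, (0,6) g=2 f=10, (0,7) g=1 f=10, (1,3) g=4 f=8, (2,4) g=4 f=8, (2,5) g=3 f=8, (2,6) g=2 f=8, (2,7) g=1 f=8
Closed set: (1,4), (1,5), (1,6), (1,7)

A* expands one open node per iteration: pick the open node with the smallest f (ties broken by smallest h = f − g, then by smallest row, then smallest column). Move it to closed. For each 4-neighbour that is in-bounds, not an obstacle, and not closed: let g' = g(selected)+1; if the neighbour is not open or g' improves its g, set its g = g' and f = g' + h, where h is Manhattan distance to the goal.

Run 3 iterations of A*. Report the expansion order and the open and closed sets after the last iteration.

step 1: expand (1,3) (f=8, h=4) → closed; open now [(0,3) g=5 f=10, (0,4) g=4 f=10, (0,6) g=2 f=10, (0,7) g=1 f=10, (1,2) g=5 f=8, (2,3) g=5 f=8, (2,4) g=4 f=8, (2,5) g=3 f=8, (2,6) g=2 f=8, (2,7) g=1 f=8]
step 2: expand (1,2) (f=8, h=3) → closed; open now [(0,2) g=6 f=10, (0,3) g=5 f=10, (0,4) g=4 f=10, (0,6) g=2 f=10, (0,7) g=1 f=10, (1,1) g=6 f=8, (2,2) g=6 f=8, (2,3) g=5 f=8, (2,4) g=4 f=8, (2,5) g=3 f=8, (2,6) g=2 f=8, (2,7) g=1 f=8]
step 3: expand (1,1) (f=8, h=2) → closed; open now [(0,1) g=7 f=10, (0,2) g=6 f=10, (0,3) g=5 f=10, (0,4) g=4 f=10, (0,6) g=2 f=10, (0,7) g=1 f=10, (1,0) g=7 f=10, (2,1) g=7 f=8, (2,2) g=6 f=8, (2,3) g=5 f=8, (2,4) g=4 f=8, (2,5) g=3 f=8, (2,6) g=2 f=8, (2,7) g=1 f=8]

order=[(1,3) → (1,2) → (1,1)]; open=[(0,1) g=7 f=10, (0,2) g=6 f=10, (0,3) g=5 f=10, (0,4) g=4 f=10, (0,6) g=2 f=10, (0,7) g=1 f=10, (1,0) g=7 f=10, (2,1) g=7 f=8, (2,2) g=6 f=8, (2,3) g=5 f=8, (2,4) g=4 f=8, (2,5) g=3 f=8, (2,6) g=2 f=8, (2,7) g=1 f=8]; closed=[(1,1), (1,2), (1,3), (1,4), (1,5), (1,6), (1,7)]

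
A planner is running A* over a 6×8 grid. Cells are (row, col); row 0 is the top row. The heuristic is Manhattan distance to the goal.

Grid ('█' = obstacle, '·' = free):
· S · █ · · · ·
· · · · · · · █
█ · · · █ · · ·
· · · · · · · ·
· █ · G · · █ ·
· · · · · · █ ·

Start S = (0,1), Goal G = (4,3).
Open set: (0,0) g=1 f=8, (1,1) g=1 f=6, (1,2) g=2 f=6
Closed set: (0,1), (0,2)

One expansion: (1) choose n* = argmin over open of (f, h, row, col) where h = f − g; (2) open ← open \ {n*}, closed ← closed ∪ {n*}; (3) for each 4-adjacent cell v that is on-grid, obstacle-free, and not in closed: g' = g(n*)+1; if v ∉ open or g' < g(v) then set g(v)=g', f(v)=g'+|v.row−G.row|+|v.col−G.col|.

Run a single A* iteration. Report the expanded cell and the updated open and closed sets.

expanded=(1,2); open=[(0,0) g=1 f=8, (1,1) g=1 f=6, (1,3) g=3 f=6, (2,2) g=3 f=6]; closed=[(0,1), (0,2), (1,2)]

step 1: expand (1,2) (f=6, h=4) → closed; open now [(0,0) g=1 f=8, (1,1) g=1 f=6, (1,3) g=3 f=6, (2,2) g=3 f=6]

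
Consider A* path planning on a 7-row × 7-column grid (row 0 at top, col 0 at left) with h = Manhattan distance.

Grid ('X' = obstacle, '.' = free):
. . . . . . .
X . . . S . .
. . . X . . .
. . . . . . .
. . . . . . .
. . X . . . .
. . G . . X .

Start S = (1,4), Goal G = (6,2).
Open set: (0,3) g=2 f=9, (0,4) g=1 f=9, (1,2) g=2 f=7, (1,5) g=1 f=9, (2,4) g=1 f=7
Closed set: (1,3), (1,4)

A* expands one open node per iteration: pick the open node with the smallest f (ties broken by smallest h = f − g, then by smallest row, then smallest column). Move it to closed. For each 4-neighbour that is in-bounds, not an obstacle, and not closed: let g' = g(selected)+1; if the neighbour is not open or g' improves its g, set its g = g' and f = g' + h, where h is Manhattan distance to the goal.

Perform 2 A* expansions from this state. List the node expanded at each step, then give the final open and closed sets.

step 1: expand (1,2) (f=7, h=5) → closed; open now [(0,2) g=3 f=9, (0,3) g=2 f=9, (0,4) g=1 f=9, (1,1) g=3 f=9, (1,5) g=1 f=9, (2,2) g=3 f=7, (2,4) g=1 f=7]
step 2: expand (2,2) (f=7, h=4) → closed; open now [(0,2) g=3 f=9, (0,3) g=2 f=9, (0,4) g=1 f=9, (1,1) g=3 f=9, (1,5) g=1 f=9, (2,1) g=4 f=9, (2,4) g=1 f=7, (3,2) g=4 f=7]

order=[(1,2) → (2,2)]; open=[(0,2) g=3 f=9, (0,3) g=2 f=9, (0,4) g=1 f=9, (1,1) g=3 f=9, (1,5) g=1 f=9, (2,1) g=4 f=9, (2,4) g=1 f=7, (3,2) g=4 f=7]; closed=[(1,2), (1,3), (1,4), (2,2)]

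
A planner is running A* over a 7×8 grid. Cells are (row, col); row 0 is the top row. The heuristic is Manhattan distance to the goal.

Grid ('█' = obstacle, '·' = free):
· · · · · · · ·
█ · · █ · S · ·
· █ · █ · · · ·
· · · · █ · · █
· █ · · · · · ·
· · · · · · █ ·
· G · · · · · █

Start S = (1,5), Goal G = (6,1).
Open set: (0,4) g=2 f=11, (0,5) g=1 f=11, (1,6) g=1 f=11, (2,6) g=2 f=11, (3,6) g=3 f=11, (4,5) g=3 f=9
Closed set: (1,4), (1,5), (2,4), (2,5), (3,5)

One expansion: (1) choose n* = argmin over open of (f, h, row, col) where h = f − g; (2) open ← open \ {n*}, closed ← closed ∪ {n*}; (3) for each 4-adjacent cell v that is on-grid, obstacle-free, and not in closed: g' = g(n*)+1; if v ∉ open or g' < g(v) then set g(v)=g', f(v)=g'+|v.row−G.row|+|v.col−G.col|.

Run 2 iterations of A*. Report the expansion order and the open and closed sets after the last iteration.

step 1: expand (4,5) (f=9, h=6) → closed; open now [(0,4) g=2 f=11, (0,5) g=1 f=11, (1,6) g=1 f=11, (2,6) g=2 f=11, (3,6) g=3 f=11, (4,4) g=4 f=9, (4,6) g=4 f=11, (5,5) g=4 f=9]
step 2: expand (4,4) (f=9, h=5) → closed; open now [(0,4) g=2 f=11, (0,5) g=1 f=11, (1,6) g=1 f=11, (2,6) g=2 f=11, (3,6) g=3 f=11, (4,3) g=5 f=9, (4,6) g=4 f=11, (5,4) g=5 f=9, (5,5) g=4 f=9]

order=[(4,5) → (4,4)]; open=[(0,4) g=2 f=11, (0,5) g=1 f=11, (1,6) g=1 f=11, (2,6) g=2 f=11, (3,6) g=3 f=11, (4,3) g=5 f=9, (4,6) g=4 f=11, (5,4) g=5 f=9, (5,5) g=4 f=9]; closed=[(1,4), (1,5), (2,4), (2,5), (3,5), (4,4), (4,5)]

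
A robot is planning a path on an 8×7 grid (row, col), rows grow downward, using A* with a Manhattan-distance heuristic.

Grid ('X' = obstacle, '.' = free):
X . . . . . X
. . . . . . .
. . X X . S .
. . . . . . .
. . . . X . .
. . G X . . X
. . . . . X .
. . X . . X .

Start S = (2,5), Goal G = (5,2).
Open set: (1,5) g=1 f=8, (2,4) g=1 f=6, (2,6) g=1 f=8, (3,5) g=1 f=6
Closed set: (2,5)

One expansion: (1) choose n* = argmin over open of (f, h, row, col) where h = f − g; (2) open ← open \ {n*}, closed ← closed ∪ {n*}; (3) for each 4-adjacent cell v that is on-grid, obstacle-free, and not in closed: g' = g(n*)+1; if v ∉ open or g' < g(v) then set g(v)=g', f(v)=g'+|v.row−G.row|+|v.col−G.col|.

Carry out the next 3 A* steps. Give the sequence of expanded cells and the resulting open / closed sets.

order=[(2,4) → (3,4) → (3,3)]; open=[(1,4) g=2 f=8, (1,5) g=1 f=8, (2,6) g=1 f=8, (3,2) g=4 f=6, (3,5) g=1 f=6, (4,3) g=4 f=6]; closed=[(2,4), (2,5), (3,3), (3,4)]

step 1: expand (2,4) (f=6, h=5) → closed; open now [(1,4) g=2 f=8, (1,5) g=1 f=8, (2,6) g=1 f=8, (3,4) g=2 f=6, (3,5) g=1 f=6]
step 2: expand (3,4) (f=6, h=4) → closed; open now [(1,4) g=2 f=8, (1,5) g=1 f=8, (2,6) g=1 f=8, (3,3) g=3 f=6, (3,5) g=1 f=6]
step 3: expand (3,3) (f=6, h=3) → closed; open now [(1,4) g=2 f=8, (1,5) g=1 f=8, (2,6) g=1 f=8, (3,2) g=4 f=6, (3,5) g=1 f=6, (4,3) g=4 f=6]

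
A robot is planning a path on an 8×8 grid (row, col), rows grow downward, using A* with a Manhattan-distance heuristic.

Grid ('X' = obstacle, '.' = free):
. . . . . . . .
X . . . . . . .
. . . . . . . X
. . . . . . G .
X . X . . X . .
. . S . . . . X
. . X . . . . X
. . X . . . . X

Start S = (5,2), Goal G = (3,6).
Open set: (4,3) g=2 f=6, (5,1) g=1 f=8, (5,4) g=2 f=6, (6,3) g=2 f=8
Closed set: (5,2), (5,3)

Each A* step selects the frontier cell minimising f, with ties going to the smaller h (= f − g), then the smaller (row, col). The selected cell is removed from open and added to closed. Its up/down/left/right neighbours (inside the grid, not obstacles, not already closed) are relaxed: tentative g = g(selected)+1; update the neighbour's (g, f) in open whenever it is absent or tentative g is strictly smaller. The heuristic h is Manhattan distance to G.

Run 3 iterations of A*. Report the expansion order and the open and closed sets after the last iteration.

order=[(4,3) → (3,3) → (3,4)]; open=[(2,3) g=4 f=8, (2,4) g=5 f=8, (3,2) g=4 f=8, (3,5) g=5 f=6, (4,4) g=3 f=6, (5,1) g=1 f=8, (5,4) g=2 f=6, (6,3) g=2 f=8]; closed=[(3,3), (3,4), (4,3), (5,2), (5,3)]

step 1: expand (4,3) (f=6, h=4) → closed; open now [(3,3) g=3 f=6, (4,4) g=3 f=6, (5,1) g=1 f=8, (5,4) g=2 f=6, (6,3) g=2 f=8]
step 2: expand (3,3) (f=6, h=3) → closed; open now [(2,3) g=4 f=8, (3,2) g=4 f=8, (3,4) g=4 f=6, (4,4) g=3 f=6, (5,1) g=1 f=8, (5,4) g=2 f=6, (6,3) g=2 f=8]
step 3: expand (3,4) (f=6, h=2) → closed; open now [(2,3) g=4 f=8, (2,4) g=5 f=8, (3,2) g=4 f=8, (3,5) g=5 f=6, (4,4) g=3 f=6, (5,1) g=1 f=8, (5,4) g=2 f=6, (6,3) g=2 f=8]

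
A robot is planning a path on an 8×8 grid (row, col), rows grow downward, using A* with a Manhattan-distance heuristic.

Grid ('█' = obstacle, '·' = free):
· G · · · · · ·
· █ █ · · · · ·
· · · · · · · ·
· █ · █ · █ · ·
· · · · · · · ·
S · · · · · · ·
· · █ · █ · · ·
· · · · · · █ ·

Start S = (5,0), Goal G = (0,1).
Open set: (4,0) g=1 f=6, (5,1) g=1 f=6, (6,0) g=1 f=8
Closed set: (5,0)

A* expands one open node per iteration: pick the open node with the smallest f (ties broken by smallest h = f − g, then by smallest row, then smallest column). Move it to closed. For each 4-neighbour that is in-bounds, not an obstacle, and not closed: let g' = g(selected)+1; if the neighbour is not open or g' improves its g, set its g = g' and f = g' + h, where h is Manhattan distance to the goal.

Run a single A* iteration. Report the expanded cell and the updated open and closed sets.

step 1: expand (4,0) (f=6, h=5) → closed; open now [(3,0) g=2 f=6, (4,1) g=2 f=6, (5,1) g=1 f=6, (6,0) g=1 f=8]

expanded=(4,0); open=[(3,0) g=2 f=6, (4,1) g=2 f=6, (5,1) g=1 f=6, (6,0) g=1 f=8]; closed=[(4,0), (5,0)]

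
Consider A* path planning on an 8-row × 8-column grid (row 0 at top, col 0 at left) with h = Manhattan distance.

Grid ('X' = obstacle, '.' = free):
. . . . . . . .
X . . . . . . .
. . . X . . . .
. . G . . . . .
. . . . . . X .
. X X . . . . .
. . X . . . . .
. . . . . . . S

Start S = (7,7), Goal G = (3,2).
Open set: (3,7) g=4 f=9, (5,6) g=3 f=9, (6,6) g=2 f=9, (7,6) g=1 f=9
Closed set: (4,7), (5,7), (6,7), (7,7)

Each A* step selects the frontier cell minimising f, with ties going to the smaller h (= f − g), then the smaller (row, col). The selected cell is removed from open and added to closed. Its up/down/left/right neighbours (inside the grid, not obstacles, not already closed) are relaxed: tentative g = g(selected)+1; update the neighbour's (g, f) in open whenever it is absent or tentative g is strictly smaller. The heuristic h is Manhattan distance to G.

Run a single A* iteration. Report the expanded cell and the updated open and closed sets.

step 1: expand (3,7) (f=9, h=5) → closed; open now [(2,7) g=5 f=11, (3,6) g=5 f=9, (5,6) g=3 f=9, (6,6) g=2 f=9, (7,6) g=1 f=9]

expanded=(3,7); open=[(2,7) g=5 f=11, (3,6) g=5 f=9, (5,6) g=3 f=9, (6,6) g=2 f=9, (7,6) g=1 f=9]; closed=[(3,7), (4,7), (5,7), (6,7), (7,7)]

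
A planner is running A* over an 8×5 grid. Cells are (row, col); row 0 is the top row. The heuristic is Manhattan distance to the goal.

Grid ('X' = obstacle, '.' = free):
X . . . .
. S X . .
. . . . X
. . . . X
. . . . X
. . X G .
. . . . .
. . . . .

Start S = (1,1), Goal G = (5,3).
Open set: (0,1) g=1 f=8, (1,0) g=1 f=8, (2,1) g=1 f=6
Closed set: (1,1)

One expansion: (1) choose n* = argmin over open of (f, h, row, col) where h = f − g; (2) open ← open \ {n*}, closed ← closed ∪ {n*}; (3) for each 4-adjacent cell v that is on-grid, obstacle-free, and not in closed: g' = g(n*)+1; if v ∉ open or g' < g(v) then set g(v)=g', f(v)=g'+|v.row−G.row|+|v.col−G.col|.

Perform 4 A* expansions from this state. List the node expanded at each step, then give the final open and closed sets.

order=[(2,1) → (2,2) → (2,3) → (3,3)]; open=[(0,1) g=1 f=8, (1,0) g=1 f=8, (1,3) g=4 f=8, (2,0) g=2 f=8, (3,1) g=2 f=6, (3,2) g=3 f=6, (4,3) g=5 f=6]; closed=[(1,1), (2,1), (2,2), (2,3), (3,3)]

step 1: expand (2,1) (f=6, h=5) → closed; open now [(0,1) g=1 f=8, (1,0) g=1 f=8, (2,0) g=2 f=8, (2,2) g=2 f=6, (3,1) g=2 f=6]
step 2: expand (2,2) (f=6, h=4) → closed; open now [(0,1) g=1 f=8, (1,0) g=1 f=8, (2,0) g=2 f=8, (2,3) g=3 f=6, (3,1) g=2 f=6, (3,2) g=3 f=6]
step 3: expand (2,3) (f=6, h=3) → closed; open now [(0,1) g=1 f=8, (1,0) g=1 f=8, (1,3) g=4 f=8, (2,0) g=2 f=8, (3,1) g=2 f=6, (3,2) g=3 f=6, (3,3) g=4 f=6]
step 4: expand (3,3) (f=6, h=2) → closed; open now [(0,1) g=1 f=8, (1,0) g=1 f=8, (1,3) g=4 f=8, (2,0) g=2 f=8, (3,1) g=2 f=6, (3,2) g=3 f=6, (4,3) g=5 f=6]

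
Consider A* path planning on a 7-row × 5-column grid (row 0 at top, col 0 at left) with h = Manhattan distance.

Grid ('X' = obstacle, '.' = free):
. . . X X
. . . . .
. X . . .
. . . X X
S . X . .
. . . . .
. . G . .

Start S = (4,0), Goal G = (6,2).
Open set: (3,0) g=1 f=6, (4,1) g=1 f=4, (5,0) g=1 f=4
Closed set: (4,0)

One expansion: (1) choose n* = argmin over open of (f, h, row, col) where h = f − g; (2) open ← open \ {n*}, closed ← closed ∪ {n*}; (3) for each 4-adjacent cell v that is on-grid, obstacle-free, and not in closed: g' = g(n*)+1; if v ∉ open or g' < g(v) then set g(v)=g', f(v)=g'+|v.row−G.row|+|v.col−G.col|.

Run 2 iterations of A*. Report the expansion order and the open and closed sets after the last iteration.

step 1: expand (4,1) (f=4, h=3) → closed; open now [(3,0) g=1 f=6, (3,1) g=2 f=6, (5,0) g=1 f=4, (5,1) g=2 f=4]
step 2: expand (5,1) (f=4, h=2) → closed; open now [(3,0) g=1 f=6, (3,1) g=2 f=6, (5,0) g=1 f=4, (5,2) g=3 f=4, (6,1) g=3 f=4]

order=[(4,1) → (5,1)]; open=[(3,0) g=1 f=6, (3,1) g=2 f=6, (5,0) g=1 f=4, (5,2) g=3 f=4, (6,1) g=3 f=4]; closed=[(4,0), (4,1), (5,1)]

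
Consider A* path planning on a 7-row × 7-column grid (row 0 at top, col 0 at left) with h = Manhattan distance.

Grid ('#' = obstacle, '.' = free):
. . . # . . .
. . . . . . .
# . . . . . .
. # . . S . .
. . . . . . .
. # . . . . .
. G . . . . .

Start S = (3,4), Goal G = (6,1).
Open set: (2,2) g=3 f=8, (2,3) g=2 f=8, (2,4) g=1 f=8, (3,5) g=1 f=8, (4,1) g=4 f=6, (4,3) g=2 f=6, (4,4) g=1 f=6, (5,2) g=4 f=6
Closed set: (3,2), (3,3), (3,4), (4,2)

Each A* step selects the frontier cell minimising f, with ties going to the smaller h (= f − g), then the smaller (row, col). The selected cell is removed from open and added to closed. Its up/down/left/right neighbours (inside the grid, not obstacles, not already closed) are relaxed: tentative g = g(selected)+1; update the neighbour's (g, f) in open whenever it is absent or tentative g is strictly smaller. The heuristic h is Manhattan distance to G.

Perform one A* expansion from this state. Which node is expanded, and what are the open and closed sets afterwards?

step 1: expand (4,1) (f=6, h=2) → closed; open now [(2,2) g=3 f=8, (2,3) g=2 f=8, (2,4) g=1 f=8, (3,5) g=1 f=8, (4,0) g=5 f=8, (4,3) g=2 f=6, (4,4) g=1 f=6, (5,2) g=4 f=6]

expanded=(4,1); open=[(2,2) g=3 f=8, (2,3) g=2 f=8, (2,4) g=1 f=8, (3,5) g=1 f=8, (4,0) g=5 f=8, (4,3) g=2 f=6, (4,4) g=1 f=6, (5,2) g=4 f=6]; closed=[(3,2), (3,3), (3,4), (4,1), (4,2)]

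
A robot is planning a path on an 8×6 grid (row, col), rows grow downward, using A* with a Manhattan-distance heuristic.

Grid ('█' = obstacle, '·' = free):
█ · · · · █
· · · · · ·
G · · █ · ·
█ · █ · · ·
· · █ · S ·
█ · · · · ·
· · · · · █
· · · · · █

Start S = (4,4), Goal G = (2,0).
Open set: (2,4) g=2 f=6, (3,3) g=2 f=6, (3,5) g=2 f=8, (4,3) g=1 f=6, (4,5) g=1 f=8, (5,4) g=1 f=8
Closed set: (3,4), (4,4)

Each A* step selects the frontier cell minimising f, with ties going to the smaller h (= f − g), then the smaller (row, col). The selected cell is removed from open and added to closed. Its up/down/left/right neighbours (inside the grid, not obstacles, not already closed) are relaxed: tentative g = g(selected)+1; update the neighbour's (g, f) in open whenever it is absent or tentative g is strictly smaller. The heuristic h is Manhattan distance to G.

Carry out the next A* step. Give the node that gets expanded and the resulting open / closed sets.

expanded=(2,4); open=[(1,4) g=3 f=8, (2,5) g=3 f=8, (3,3) g=2 f=6, (3,5) g=2 f=8, (4,3) g=1 f=6, (4,5) g=1 f=8, (5,4) g=1 f=8]; closed=[(2,4), (3,4), (4,4)]

step 1: expand (2,4) (f=6, h=4) → closed; open now [(1,4) g=3 f=8, (2,5) g=3 f=8, (3,3) g=2 f=6, (3,5) g=2 f=8, (4,3) g=1 f=6, (4,5) g=1 f=8, (5,4) g=1 f=8]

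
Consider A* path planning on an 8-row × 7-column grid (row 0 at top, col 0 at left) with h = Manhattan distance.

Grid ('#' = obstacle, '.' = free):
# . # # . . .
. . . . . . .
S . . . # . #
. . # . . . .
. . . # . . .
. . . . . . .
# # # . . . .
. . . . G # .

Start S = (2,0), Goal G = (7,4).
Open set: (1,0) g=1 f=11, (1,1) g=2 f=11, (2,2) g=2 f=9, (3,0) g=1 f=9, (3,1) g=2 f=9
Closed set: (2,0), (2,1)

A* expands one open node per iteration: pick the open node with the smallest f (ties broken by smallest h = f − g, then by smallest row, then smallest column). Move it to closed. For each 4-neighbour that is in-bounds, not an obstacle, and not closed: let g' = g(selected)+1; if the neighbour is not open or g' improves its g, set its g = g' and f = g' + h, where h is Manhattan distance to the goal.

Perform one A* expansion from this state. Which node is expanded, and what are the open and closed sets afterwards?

expanded=(2,2); open=[(1,0) g=1 f=11, (1,1) g=2 f=11, (1,2) g=3 f=11, (2,3) g=3 f=9, (3,0) g=1 f=9, (3,1) g=2 f=9]; closed=[(2,0), (2,1), (2,2)]

step 1: expand (2,2) (f=9, h=7) → closed; open now [(1,0) g=1 f=11, (1,1) g=2 f=11, (1,2) g=3 f=11, (2,3) g=3 f=9, (3,0) g=1 f=9, (3,1) g=2 f=9]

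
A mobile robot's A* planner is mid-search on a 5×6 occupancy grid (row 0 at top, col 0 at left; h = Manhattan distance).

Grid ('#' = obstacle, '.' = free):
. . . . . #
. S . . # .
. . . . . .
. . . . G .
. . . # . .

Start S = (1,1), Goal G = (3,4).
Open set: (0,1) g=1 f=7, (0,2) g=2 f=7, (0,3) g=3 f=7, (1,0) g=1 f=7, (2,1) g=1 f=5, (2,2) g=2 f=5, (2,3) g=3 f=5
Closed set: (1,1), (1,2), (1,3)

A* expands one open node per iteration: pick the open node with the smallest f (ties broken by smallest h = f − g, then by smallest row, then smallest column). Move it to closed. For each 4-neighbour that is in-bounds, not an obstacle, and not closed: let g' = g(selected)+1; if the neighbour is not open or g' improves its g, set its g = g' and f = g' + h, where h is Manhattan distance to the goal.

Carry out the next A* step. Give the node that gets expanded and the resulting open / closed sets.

step 1: expand (2,3) (f=5, h=2) → closed; open now [(0,1) g=1 f=7, (0,2) g=2 f=7, (0,3) g=3 f=7, (1,0) g=1 f=7, (2,1) g=1 f=5, (2,2) g=2 f=5, (2,4) g=4 f=5, (3,3) g=4 f=5]

expanded=(2,3); open=[(0,1) g=1 f=7, (0,2) g=2 f=7, (0,3) g=3 f=7, (1,0) g=1 f=7, (2,1) g=1 f=5, (2,2) g=2 f=5, (2,4) g=4 f=5, (3,3) g=4 f=5]; closed=[(1,1), (1,2), (1,3), (2,3)]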